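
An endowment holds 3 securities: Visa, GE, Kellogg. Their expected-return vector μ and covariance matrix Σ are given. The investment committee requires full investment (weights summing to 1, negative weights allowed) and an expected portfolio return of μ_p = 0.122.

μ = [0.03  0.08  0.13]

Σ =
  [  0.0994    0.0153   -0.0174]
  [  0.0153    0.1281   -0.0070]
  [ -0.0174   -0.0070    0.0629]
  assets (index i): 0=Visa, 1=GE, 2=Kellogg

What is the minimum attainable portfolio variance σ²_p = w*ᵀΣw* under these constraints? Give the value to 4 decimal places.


g=Σ⁻¹μ = [0.6015  0.6788  2.3087]
h=Σ⁻¹𝟙 = [12.4484  7.4217  20.1678]
a=μᵀg=0.372482  b=𝟙ᵀg=3.588995  c=𝟙ᵀh=40.037806  D=ac−b²=2.032460
λ₁=(c·0.122−b)/D = (40.037806·0.122−3.588995)/2.032460 = 0.637463
λ₂=(a−b·0.122)/D = (0.372482−3.588995·0.122)/2.032460 = -0.032166
w* = 0.637463·g + -0.032166·h:
  w_0 = 0.637463·0.6015 + -0.032166·12.4484 = -0.0170  (Visa)
  w_1 = 0.637463·0.6788 + -0.032166·7.4217 = 0.1940  (GE)
  w_2 = 0.637463·2.3087 + -0.032166·20.1678 = 0.8230  (Kellogg)
Σw_i=1.0000  μᵀw=0.1220
σ²=wᵀΣw=λ₁·μ_p+λ₂ = 0.637463·0.122 + -0.032166 = 0.045605 ≈ 0.0456

0.0456


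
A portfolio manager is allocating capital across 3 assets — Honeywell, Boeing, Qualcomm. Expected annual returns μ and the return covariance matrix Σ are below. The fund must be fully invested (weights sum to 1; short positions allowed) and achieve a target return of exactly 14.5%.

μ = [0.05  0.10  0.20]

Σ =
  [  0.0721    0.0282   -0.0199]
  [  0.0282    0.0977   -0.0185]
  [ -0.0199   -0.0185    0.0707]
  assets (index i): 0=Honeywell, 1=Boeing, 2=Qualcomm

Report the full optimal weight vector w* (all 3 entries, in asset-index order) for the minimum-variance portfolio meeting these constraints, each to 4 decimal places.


u=Σ⁻¹μ = [1.1278  1.3612  3.5025]
v=Σ⁻¹𝟙 = [15.9372  9.6407  21.1528]
a=μᵀu=0.893009  b=𝟙ᵀu=5.991494  c=𝟙ᵀv=46.730733  D=ac−b²=5.832965
λ₁=(c·0.145−b)/D = (46.730733·0.145−5.991494)/5.832965 = 0.134488
λ₂=(a−b·0.145)/D = (0.893009−5.991494·0.145)/5.832965 = 0.004156
w* = 0.134488·u + 0.004156·v:
  w_0 = 0.134488·1.1278 + 0.004156·15.9372 = 0.2179  (Honeywell)
  w_1 = 0.134488·1.3612 + 0.004156·9.6407 = 0.2231  (Boeing)
  w_2 = 0.134488·3.5025 + 0.004156·21.1528 = 0.5590  (Qualcomm)
Σw_i=1.0000  μᵀw=0.1450
σ²=wᵀΣw=λ₁·μ_p+λ₂ = 0.134488·0.145 + 0.004156 = 0.023657 ≈ 0.0237

0.2179  0.2231  0.5590


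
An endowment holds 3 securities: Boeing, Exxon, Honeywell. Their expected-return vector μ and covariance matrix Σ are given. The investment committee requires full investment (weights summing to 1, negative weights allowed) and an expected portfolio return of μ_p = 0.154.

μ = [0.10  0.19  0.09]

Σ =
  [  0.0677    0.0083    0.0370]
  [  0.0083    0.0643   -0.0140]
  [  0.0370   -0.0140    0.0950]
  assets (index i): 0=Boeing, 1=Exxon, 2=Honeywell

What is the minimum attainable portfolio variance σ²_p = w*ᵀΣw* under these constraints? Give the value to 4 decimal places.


u=Σ⁻¹μ = [0.3986  3.1779  1.2604]
v=Σ⁻¹𝟙 = [7.1042  16.8657  10.2449]
a=μᵀu=0.757098  b=𝟙ᵀu=4.836940  c=𝟙ᵀv=34.214769  D=ac−b²=2.507958
λ₁=(c·0.154−b)/D = (34.214769·0.154−4.836940)/2.507958 = 0.172305
λ₂=(a−b·0.154)/D = (0.757098−4.836940·0.154)/2.507958 = 0.004868
w* = 0.172305·u + 0.004868·v:
  w_0 = 0.172305·0.3986 + 0.004868·7.1042 = 0.1033  (Boeing)
  w_1 = 0.172305·3.1779 + 0.004868·16.8657 = 0.6297  (Exxon)
  w_2 = 0.172305·1.2604 + 0.004868·10.2449 = 0.2671  (Honeywell)
Σw_i=1.0000  μᵀw=0.1540
σ²=wᵀΣw=λ₁·μ_p+λ₂ = 0.172305·0.154 + 0.004868 = 0.031403 ≈ 0.0314

0.0314


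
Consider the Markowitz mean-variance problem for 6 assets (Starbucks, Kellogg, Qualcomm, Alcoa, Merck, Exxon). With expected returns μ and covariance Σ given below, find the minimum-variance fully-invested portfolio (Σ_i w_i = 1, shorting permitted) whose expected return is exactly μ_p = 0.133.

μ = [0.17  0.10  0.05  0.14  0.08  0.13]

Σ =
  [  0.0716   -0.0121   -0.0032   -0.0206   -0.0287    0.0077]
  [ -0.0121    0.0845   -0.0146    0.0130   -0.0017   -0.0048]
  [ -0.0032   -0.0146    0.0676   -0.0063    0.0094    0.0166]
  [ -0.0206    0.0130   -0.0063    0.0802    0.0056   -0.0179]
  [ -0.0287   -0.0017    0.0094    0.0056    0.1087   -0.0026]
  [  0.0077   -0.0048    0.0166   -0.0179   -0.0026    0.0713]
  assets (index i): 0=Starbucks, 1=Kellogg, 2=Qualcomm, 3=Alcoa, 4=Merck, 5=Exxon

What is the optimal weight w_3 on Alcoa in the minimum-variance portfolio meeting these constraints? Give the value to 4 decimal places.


p=Σ⁻¹μ = [3.9470  1.5896  0.7963  2.9216  1.6341  2.1117]
q=Σ⁻¹𝟙 = [27.6845  16.5513  16.0823  20.2670  14.6687  14.0284]
a=μᵀp=1.684024  b=𝟙ᵀp=13.000181  c=𝟙ᵀq=109.282234  D=ac−b²=15.029197
λ₁=(c·0.133−b)/D = (109.282234·0.133−13.000181)/15.029197 = 0.102092
λ₂=(a−b·0.133)/D = (1.684024−13.000181·0.133)/15.029197 = -0.002994
w* = 0.102092·p + -0.002994·q:
  w_0 = 0.102092·3.9470 + -0.002994·27.6845 = 0.3201  (Starbucks)
  w_1 = 0.102092·1.5896 + -0.002994·16.5513 = 0.1127  (Kellogg)
  w_2 = 0.102092·0.7963 + -0.002994·16.0823 = 0.0331  (Qualcomm)
  w_3 = 0.102092·2.9216 + -0.002994·20.2670 = 0.2376  (Alcoa)
  w_4 = 0.102092·1.6341 + -0.002994·14.6687 = 0.1229  (Merck)
  w_5 = 0.102092·2.1117 + -0.002994·14.0284 = 0.1736  (Exxon)
Σw_i=1.0000  μᵀw=0.1330
σ²=wᵀΣw=λ₁·μ_p+λ₂ = 0.102092·0.133 + -0.002994 = 0.010584 ≈ 0.0106

0.2376


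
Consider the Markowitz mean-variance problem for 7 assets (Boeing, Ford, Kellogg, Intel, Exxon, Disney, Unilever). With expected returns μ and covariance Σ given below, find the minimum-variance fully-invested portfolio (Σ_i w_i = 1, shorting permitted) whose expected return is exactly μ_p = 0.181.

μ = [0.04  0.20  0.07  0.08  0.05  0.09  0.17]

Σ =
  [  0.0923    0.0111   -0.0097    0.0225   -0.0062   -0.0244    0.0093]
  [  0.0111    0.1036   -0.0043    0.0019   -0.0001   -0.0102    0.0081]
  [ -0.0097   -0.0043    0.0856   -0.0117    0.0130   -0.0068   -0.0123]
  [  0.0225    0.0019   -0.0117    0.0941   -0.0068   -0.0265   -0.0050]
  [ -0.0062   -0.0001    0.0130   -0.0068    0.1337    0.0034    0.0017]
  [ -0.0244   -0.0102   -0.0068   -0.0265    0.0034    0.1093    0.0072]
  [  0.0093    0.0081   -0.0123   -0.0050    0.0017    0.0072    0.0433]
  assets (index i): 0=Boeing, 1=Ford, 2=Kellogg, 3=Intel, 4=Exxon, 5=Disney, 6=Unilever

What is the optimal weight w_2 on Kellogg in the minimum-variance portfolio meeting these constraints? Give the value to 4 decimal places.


0.1266

p=Σ⁻¹μ = [-0.0710  1.7806  1.7740  1.6220  0.1994  1.2016  4.0918]
q=Σ⁻¹𝟙 = [9.9024  8.7649  19.2398  16.5942  6.2174  15.6324  23.8663]
a=μᵀp=1.420940  b=𝟙ᵀp=10.598445  c=𝟙ᵀq=100.217329  D=ac−b²=30.075784
λ₁=(c·0.181−b)/D = (100.217329·0.181−10.598445)/30.075784 = 0.250730
λ₂=(a−b·0.181)/D = (1.420940−10.598445·0.181)/30.075784 = -0.016538
w* = 0.250730·p + -0.016538·q:
  w_0 = 0.250730·-0.0710 + -0.016538·9.9024 = -0.1816  (Boeing)
  w_1 = 0.250730·1.7806 + -0.016538·8.7649 = 0.3015  (Ford)
  w_2 = 0.250730·1.7740 + -0.016538·19.2398 = 0.1266  (Kellogg)
  w_3 = 0.250730·1.6220 + -0.016538·16.5942 = 0.1322  (Intel)
  w_4 = 0.250730·0.1994 + -0.016538·6.2174 = -0.0528  (Exxon)
  w_5 = 0.250730·1.2016 + -0.016538·15.6324 = 0.0428  (Disney)
  w_6 = 0.250730·4.0918 + -0.016538·23.8663 = 0.6313  (Unilever)
Σw_i=1.0000  μᵀw=0.1810
σ²=wᵀΣw=λ₁·μ_p+λ₂ = 0.250730·0.181 + -0.016538 = 0.028845 ≈ 0.0288


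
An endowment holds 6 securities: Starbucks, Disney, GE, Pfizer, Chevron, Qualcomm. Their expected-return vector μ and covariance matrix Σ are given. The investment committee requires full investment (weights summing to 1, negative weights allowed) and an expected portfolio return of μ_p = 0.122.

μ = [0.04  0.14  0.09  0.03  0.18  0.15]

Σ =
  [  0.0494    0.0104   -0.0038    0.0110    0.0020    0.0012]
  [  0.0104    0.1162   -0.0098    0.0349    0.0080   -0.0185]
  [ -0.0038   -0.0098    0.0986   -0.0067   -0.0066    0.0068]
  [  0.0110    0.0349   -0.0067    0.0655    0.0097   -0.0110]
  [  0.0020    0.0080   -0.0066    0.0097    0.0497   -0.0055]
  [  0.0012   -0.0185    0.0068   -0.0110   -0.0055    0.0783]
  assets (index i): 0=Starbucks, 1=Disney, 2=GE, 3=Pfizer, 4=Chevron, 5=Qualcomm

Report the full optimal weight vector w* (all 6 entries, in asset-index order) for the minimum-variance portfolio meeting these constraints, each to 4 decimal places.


p=Σ⁻¹μ = [0.4727  1.5164  1.1440  -0.4870  3.8679  2.3707]
q=Σ⁻¹𝟙 = [16.4284  6.2728  12.3298  10.1319  19.8526  15.7488]
a=μᵀp=1.371388  b=𝟙ᵀp=8.884771  c=𝟙ᵀq=80.764409  D=ac−b²=31.820155
λ₁=(c·0.122−b)/D = (80.764409·0.122−8.884771)/31.820155 = 0.030436
λ₂=(a−b·0.122)/D = (1.371388−8.884771·0.122)/31.820155 = 0.009033
w* = 0.030436·p + 0.009033·q:
  w_0 = 0.030436·0.4727 + 0.009033·16.4284 = 0.1628  (Starbucks)
  w_1 = 0.030436·1.5164 + 0.009033·6.2728 = 0.1028  (Disney)
  w_2 = 0.030436·1.1440 + 0.009033·12.3298 = 0.1462  (GE)
  w_3 = 0.030436·-0.4870 + 0.009033·10.1319 = 0.0767  (Pfizer)
  w_4 = 0.030436·3.8679 + 0.009033·19.8526 = 0.2971  (Chevron)
  w_5 = 0.030436·2.3707 + 0.009033·15.7488 = 0.2144  (Qualcomm)
Σw_i=1.0000  μᵀw=0.1220
σ²=wᵀΣw=λ₁·μ_p+λ₂ = 0.030436·0.122 + 0.009033 = 0.012747 ≈ 0.0127

0.1628  0.1028  0.1462  0.0767  0.2971  0.2144


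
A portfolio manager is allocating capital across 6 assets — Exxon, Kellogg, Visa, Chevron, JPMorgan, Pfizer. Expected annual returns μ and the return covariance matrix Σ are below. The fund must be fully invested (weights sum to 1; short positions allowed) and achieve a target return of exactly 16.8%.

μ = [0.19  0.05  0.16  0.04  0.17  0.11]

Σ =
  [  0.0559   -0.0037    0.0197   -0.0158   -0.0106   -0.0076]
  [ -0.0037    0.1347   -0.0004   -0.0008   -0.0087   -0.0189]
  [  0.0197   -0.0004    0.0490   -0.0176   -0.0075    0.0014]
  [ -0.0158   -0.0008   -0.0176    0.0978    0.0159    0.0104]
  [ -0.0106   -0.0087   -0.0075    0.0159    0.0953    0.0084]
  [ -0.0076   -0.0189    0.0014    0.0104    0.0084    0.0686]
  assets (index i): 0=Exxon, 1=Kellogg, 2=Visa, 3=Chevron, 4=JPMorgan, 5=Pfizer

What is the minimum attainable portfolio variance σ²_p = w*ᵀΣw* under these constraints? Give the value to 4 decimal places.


0.0187

g=Σ⁻¹μ = [3.4858  0.8678  2.4656  0.8855  2.1400  1.7822]
h=Σ⁻¹𝟙 = [20.2689  11.1174  18.4465  13.3190  11.5754  16.0727]
a=μᵀg=1.695459  b=𝟙ᵀg=11.626967  c=𝟙ᵀh=90.799788  D=ac−b²=18.760950
λ₁=(c·0.168−b)/D = (90.799788·0.168−11.626967)/18.760950 = 0.193348
λ₂=(a−b·0.168)/D = (1.695459−11.626967·0.168)/18.760950 = -0.013745
w* = 0.193348·g + -0.013745·h:
  w_0 = 0.193348·3.4858 + -0.013745·20.2689 = 0.3954  (Exxon)
  w_1 = 0.193348·0.8678 + -0.013745·11.1174 = 0.0150  (Kellogg)
  w_2 = 0.193348·2.4656 + -0.013745·18.4465 = 0.2232  (Visa)
  w_3 = 0.193348·0.8855 + -0.013745·13.3190 = -0.0119  (Chevron)
  w_4 = 0.193348·2.1400 + -0.013745·11.5754 = 0.2547  (JPMorgan)
  w_5 = 0.193348·1.7822 + -0.013745·16.0727 = 0.1237  (Pfizer)
Σw_i=1.0000  μᵀw=0.1680
σ²=wᵀΣw=λ₁·μ_p+λ₂ = 0.193348·0.168 + -0.013745 = 0.018737 ≈ 0.0187


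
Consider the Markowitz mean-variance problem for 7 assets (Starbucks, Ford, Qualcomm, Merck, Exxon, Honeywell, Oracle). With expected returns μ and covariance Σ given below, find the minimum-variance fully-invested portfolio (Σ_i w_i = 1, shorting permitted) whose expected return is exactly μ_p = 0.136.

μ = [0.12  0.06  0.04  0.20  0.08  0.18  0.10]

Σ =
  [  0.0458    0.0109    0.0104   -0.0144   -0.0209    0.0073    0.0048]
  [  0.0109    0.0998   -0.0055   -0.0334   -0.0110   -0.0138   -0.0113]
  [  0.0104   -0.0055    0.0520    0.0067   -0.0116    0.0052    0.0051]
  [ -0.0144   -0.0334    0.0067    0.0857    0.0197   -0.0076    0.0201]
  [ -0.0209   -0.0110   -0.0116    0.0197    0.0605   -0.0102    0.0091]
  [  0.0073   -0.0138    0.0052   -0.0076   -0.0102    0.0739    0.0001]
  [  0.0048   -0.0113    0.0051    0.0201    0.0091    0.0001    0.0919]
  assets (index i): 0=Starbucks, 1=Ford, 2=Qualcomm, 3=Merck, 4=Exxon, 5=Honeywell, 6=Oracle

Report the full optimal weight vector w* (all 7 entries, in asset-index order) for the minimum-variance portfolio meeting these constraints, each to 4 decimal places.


0.2530  0.1377  0.0008  0.2304  0.1600  0.2082  0.0100

p=Σ⁻¹μ = [3.7974  2.0595  -0.0160  3.4720  2.3811  3.1319  0.1454]
q=Σ⁻¹𝟙 = [28.7557  19.8881  18.0035  16.4925  30.7514  19.0732  4.1529]
a=μᵀp=2.041772  b=𝟙ᵀp=14.971178  c=𝟙ᵀq=137.117208  D=ac−b²=55.825869
λ₁=(c·0.136−b)/D = (137.117208·0.136−14.971178)/55.825869 = 0.065861
λ₂=(a−b·0.136)/D = (2.041772−14.971178·0.136)/55.825869 = 0.000102
w* = 0.065861·p + 0.000102·q:
  w_0 = 0.065861·3.7974 + 0.000102·28.7557 = 0.2530  (Starbucks)
  w_1 = 0.065861·2.0595 + 0.000102·19.8881 = 0.1377  (Ford)
  w_2 = 0.065861·-0.0160 + 0.000102·18.0035 = 0.0008  (Qualcomm)
  w_3 = 0.065861·3.4720 + 0.000102·16.4925 = 0.2304  (Merck)
  w_4 = 0.065861·2.3811 + 0.000102·30.7514 = 0.1600  (Exxon)
  w_5 = 0.065861·3.1319 + 0.000102·19.0732 = 0.2082  (Honeywell)
  w_6 = 0.065861·0.1454 + 0.000102·4.1529 = 0.0100  (Oracle)
Σw_i=1.0000  μᵀw=0.1360
σ²=wᵀΣw=λ₁·μ_p+λ₂ = 0.065861·0.136 + 0.000102 = 0.009059 ≈ 0.0091


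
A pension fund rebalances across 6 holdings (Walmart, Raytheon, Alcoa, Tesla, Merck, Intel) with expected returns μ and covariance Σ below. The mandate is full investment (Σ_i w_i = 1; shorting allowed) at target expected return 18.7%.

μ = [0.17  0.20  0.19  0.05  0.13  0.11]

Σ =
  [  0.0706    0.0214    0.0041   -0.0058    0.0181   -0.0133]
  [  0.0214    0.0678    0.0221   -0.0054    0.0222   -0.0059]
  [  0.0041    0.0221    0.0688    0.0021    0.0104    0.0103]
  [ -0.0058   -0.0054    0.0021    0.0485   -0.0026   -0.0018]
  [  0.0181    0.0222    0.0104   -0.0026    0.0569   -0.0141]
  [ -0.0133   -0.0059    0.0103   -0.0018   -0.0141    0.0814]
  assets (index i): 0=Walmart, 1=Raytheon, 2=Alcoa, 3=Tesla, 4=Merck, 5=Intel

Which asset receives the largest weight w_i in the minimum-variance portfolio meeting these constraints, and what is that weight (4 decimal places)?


Alcoa (0.3240)

p=Σ⁻¹μ = [1.9578  1.6883  1.5938  1.5186  1.2372  1.8398]
q=Σ⁻¹𝟙 = [13.0448  7.2799  5.8325  24.1792  14.9167  17.3246]
a=μᵀp=1.412465  b=𝟙ᵀp=9.835599  c=𝟙ᵀq=82.577623  D=ac−b²=19.898999
λ₁=(c·0.187−b)/D = (82.577623·0.187−9.835599)/19.898999 = 0.281744
λ₂=(a−b·0.187)/D = (1.412465−9.835599·0.187)/19.898999 = -0.021448
w* = 0.281744·p + -0.021448·q:
  w_0 = 0.281744·1.9578 + -0.021448·13.0448 = 0.2718  (Walmart)
  w_1 = 0.281744·1.6883 + -0.021448·7.2799 = 0.3195  (Raytheon)
  w_2 = 0.281744·1.5938 + -0.021448·5.8325 = 0.3240  (Alcoa)
  w_3 = 0.281744·1.5186 + -0.021448·24.1792 = -0.0907  (Tesla)
  w_4 = 0.281744·1.2372 + -0.021448·14.9167 = 0.0286  (Merck)
  w_5 = 0.281744·1.8398 + -0.021448·17.3246 = 0.1468  (Intel)
Σw_i=1.0000  μᵀw=0.1870
σ²=wᵀΣw=λ₁·μ_p+λ₂ = 0.281744·0.187 + -0.021448 = 0.031238 ≈ 0.0312


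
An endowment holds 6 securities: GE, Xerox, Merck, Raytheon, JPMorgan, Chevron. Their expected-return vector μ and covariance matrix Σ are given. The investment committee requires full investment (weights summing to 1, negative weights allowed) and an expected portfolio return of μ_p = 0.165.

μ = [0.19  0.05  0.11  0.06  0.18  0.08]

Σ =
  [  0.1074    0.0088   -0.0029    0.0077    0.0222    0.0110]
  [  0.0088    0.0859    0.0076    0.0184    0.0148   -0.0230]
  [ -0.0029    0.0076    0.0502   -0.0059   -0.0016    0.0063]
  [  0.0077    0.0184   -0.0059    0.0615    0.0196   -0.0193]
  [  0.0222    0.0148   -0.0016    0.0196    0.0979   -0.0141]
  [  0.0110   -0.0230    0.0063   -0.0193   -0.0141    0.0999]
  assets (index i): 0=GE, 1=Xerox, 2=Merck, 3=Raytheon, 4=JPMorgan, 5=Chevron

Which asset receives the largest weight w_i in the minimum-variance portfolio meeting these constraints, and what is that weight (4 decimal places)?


p=Σ⁻¹μ = [1.3636  0.0412  2.2957  0.8042  1.5273  0.8863]
q=Σ⁻¹𝟙 = [5.0266  8.4077  19.3774  17.3733  6.7270  14.4761]
a=μᵀp=0.907745  b=𝟙ᵀp=6.918301  c=𝟙ᵀq=71.388112  D=ac−b²=16.939296
λ₁=(c·0.165−b)/D = (71.388112·0.165−6.918301)/16.939296 = 0.286950
λ₂=(a−b·0.165)/D = (0.907745−6.918301·0.165)/16.939296 = -0.013801
w* = 0.286950·p + -0.013801·q:
  w_0 = 0.286950·1.3636 + -0.013801·5.0266 = 0.3219  (GE)
  w_1 = 0.286950·0.0412 + -0.013801·8.4077 = -0.1042  (Xerox)
  w_2 = 0.286950·2.2957 + -0.013801·19.3774 = 0.3913  (Merck)
  w_3 = 0.286950·0.8042 + -0.013801·17.3733 = -0.0090  (Raytheon)
  w_4 = 0.286950·1.5273 + -0.013801·6.7270 = 0.3454  (JPMorgan)
  w_5 = 0.286950·0.8863 + -0.013801·14.4761 = 0.0545  (Chevron)
Σw_i=1.0000  μᵀw=0.1650
σ²=wᵀΣw=λ₁·μ_p+λ₂ = 0.286950·0.165 + -0.013801 = 0.033546 ≈ 0.0335

Merck (0.3913)


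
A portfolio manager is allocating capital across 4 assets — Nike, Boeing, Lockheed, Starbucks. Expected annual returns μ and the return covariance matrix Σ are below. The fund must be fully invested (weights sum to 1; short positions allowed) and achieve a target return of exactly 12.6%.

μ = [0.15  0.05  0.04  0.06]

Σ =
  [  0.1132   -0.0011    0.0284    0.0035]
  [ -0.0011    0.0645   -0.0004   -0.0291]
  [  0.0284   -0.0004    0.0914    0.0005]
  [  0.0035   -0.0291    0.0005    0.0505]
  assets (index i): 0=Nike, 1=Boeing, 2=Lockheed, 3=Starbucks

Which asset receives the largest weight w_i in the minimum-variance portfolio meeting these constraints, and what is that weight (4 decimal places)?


Nike (0.7043)

u=Σ⁻¹μ = [1.2669  1.7476  0.0401  2.1070]
v=Σ⁻¹𝟙 = [5.6845  32.9352  9.1092  38.2963]
a=μᵀu=0.405434  b=𝟙ᵀu=5.161587  c=𝟙ᵀv=86.025260  D=ac−b²=8.235587
λ₁=(c·0.126−b)/D = (86.025260·0.126−5.161587)/8.235587 = 0.689398
λ₂=(a−b·0.126)/D = (0.405434−5.161587·0.126)/8.235587 = -0.029740
w* = 0.689398·u + -0.029740·v:
  w_0 = 0.689398·1.2669 + -0.029740·5.6845 = 0.7043  (Nike)
  w_1 = 0.689398·1.7476 + -0.029740·32.9352 = 0.2253  (Boeing)
  w_2 = 0.689398·0.0401 + -0.029740·9.1092 = -0.2433  (Lockheed)
  w_3 = 0.689398·2.1070 + -0.029740·38.2963 = 0.3136  (Starbucks)
Σw_i=1.0000  μᵀw=0.1260
σ²=wᵀΣw=λ₁·μ_p+λ₂ = 0.689398·0.126 + -0.029740 = 0.057124 ≈ 0.0571


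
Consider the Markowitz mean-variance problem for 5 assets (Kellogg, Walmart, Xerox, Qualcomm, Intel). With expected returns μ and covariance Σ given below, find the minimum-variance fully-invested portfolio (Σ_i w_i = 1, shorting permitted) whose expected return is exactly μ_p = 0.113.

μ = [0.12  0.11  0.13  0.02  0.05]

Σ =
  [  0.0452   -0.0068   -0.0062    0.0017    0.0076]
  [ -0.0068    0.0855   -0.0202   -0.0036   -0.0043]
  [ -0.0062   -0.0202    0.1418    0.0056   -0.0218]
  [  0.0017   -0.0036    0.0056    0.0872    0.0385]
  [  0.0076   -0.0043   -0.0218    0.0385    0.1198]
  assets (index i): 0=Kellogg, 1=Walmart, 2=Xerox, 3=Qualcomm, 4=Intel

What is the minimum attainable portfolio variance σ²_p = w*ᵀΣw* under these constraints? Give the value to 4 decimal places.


0.0163

p=Σ⁻¹μ = [3.0384  1.8868  1.4117  -0.0992  0.5811]
q=Σ⁻¹𝟙 = [24.7774  17.0184  11.3082  7.9146  6.9005]
a=μᵀp=0.782736  b=𝟙ᵀp=6.818694  c=𝟙ᵀq=67.919062  D=ac−b²=6.668097
λ₁=(c·0.113−b)/D = (67.919062·0.113−6.818694)/6.668097 = 0.128396
λ₂=(a−b·0.113)/D = (0.782736−6.818694·0.113)/6.668097 = 0.001833
w* = 0.128396·p + 0.001833·q:
  w_0 = 0.128396·3.0384 + 0.001833·24.7774 = 0.4355  (Kellogg)
  w_1 = 0.128396·1.8868 + 0.001833·17.0184 = 0.2735  (Walmart)
  w_2 = 0.128396·1.4117 + 0.001833·11.3082 = 0.2020  (Xerox)
  w_3 = 0.128396·-0.0992 + 0.001833·7.9146 = 0.0018  (Qualcomm)
  w_4 = 0.128396·0.5811 + 0.001833·6.9005 = 0.0873  (Intel)
Σw_i=1.0000  μᵀw=0.1130
σ²=wᵀΣw=λ₁·μ_p+λ₂ = 0.128396·0.113 + 0.001833 = 0.016342 ≈ 0.0163


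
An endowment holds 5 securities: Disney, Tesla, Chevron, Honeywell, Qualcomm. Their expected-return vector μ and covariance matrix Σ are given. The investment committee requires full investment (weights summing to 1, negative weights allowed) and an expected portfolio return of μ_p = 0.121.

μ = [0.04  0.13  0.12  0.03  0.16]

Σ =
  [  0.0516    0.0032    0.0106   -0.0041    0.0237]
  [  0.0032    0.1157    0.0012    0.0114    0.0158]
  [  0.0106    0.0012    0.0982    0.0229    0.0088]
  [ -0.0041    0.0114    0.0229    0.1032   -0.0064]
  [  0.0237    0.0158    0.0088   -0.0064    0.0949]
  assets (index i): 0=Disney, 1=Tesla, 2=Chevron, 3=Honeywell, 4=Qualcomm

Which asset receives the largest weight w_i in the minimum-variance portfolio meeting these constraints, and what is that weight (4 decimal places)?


Qualcomm (0.3339)

g=Σ⁻¹μ = [-0.1829  0.9119  1.0903  0.0326  1.4809]
h=Σ⁻¹𝟙 = [15.9228  6.5382  5.8765  8.6380  5.5100]
a=μᵀg=0.479993  b=𝟙ᵀg=3.332791  c=𝟙ᵀh=42.485433  D=ac−b²=9.285205
λ₁=(c·0.121−b)/D = (42.485433·0.121−3.332791)/9.285205 = 0.194713
λ₂=(a−b·0.121)/D = (0.479993−3.332791·0.121)/9.285205 = 0.008263
w* = 0.194713·g + 0.008263·h:
  w_0 = 0.194713·-0.1829 + 0.008263·15.9228 = 0.0960  (Disney)
  w_1 = 0.194713·0.9119 + 0.008263·6.5382 = 0.2316  (Tesla)
  w_2 = 0.194713·1.0903 + 0.008263·5.8765 = 0.2609  (Chevron)
  w_3 = 0.194713·0.0326 + 0.008263·8.6380 = 0.0777  (Honeywell)
  w_4 = 0.194713·1.4809 + 0.008263·5.5100 = 0.3339  (Qualcomm)
Σw_i=1.0000  μᵀw=0.1210
σ²=wᵀΣw=λ₁·μ_p+λ₂ = 0.194713·0.121 + 0.008263 = 0.031823 ≈ 0.0318


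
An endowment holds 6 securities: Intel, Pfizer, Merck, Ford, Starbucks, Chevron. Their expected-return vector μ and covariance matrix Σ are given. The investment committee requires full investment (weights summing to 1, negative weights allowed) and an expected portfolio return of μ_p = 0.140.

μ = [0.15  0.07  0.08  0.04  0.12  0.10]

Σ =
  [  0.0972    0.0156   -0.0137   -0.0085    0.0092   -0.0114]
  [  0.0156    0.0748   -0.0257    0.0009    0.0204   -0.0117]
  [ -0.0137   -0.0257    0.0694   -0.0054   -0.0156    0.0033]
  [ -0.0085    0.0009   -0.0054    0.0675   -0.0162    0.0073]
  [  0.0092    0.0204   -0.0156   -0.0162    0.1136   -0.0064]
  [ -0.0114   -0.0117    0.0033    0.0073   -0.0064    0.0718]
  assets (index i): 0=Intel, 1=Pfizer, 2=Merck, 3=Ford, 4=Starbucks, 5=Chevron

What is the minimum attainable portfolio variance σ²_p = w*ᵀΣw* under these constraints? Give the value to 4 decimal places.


0.0404

x=Σ⁻¹μ = [1.8481  1.2534  2.2629  1.0963  1.2493  1.7863]
y=Σ⁻¹𝟙 = [13.6776  19.2107  27.5735  19.4692  11.7678  17.0318]
a=μᵀx=0.918390  b=𝟙ᵀx=9.496347  c=𝟙ᵀy=108.730571  D=ac−b²=9.676493
λ₁=(c·0.140−b)/D = (108.730571·0.140−9.496347)/9.676493 = 0.591736
λ₂=(a−b·0.140)/D = (0.918390−9.496347·0.140)/9.676493 = -0.042484
w* = 0.591736·x + -0.042484·y:
  w_0 = 0.591736·1.8481 + -0.042484·13.6776 = 0.5125  (Intel)
  w_1 = 0.591736·1.2534 + -0.042484·19.2107 = -0.0745  (Pfizer)
  w_2 = 0.591736·2.2629 + -0.042484·27.5735 = 0.1676  (Merck)
  w_3 = 0.591736·1.0963 + -0.042484·19.4692 = -0.1784  (Ford)
  w_4 = 0.591736·1.2493 + -0.042484·11.7678 = 0.2393  (Starbucks)
  w_5 = 0.591736·1.7863 + -0.042484·17.0318 = 0.3335  (Chevron)
Σw_i=1.0000  μᵀw=0.1400
σ²=wᵀΣw=λ₁·μ_p+λ₂ = 0.591736·0.140 + -0.042484 = 0.040359 ≈ 0.0404


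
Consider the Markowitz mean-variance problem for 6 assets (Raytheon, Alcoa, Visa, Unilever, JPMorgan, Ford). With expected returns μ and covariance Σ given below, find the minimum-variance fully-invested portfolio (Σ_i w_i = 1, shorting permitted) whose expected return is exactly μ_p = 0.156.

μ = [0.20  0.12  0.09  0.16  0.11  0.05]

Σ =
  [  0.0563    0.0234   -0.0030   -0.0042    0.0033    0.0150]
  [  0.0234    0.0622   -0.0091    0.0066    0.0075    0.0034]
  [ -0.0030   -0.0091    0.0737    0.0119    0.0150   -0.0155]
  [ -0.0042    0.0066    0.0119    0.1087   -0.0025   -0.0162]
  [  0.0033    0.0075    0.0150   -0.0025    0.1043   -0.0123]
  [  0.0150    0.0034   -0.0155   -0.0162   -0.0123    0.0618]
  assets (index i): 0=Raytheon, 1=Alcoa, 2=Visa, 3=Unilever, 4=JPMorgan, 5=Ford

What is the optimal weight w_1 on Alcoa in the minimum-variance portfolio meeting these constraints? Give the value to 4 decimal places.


0.0466

u=Σ⁻¹μ = [3.2084  0.5703  1.1720  1.5852  0.8859  0.8848]
v=Σ⁻¹𝟙 = [7.9365  12.1022  16.5529  10.4850  8.9638  22.2732]
a=μᵀu=1.210921  b=𝟙ᵀu=8.306596  c=𝟙ᵀv=78.313577  D=ac−b²=25.832051
λ₁=(c·0.156−b)/D = (78.313577·0.156−8.306596)/25.832051 = 0.151375
λ₂=(a−b·0.156)/D = (1.210921−8.306596·0.156)/25.832051 = -0.003287
w* = 0.151375·u + -0.003287·v:
  w_0 = 0.151375·3.2084 + -0.003287·7.9365 = 0.4596  (Raytheon)
  w_1 = 0.151375·0.5703 + -0.003287·12.1022 = 0.0466  (Alcoa)
  w_2 = 0.151375·1.1720 + -0.003287·16.5529 = 0.1230  (Visa)
  w_3 = 0.151375·1.5852 + -0.003287·10.4850 = 0.2055  (Unilever)
  w_4 = 0.151375·0.8859 + -0.003287·8.9638 = 0.1046  (JPMorgan)
  w_5 = 0.151375·0.8848 + -0.003287·22.2732 = 0.0607  (Ford)
Σw_i=1.0000  μᵀw=0.1560
σ²=wᵀΣw=λ₁·μ_p+λ₂ = 0.151375·0.156 + -0.003287 = 0.020328 ≈ 0.0203


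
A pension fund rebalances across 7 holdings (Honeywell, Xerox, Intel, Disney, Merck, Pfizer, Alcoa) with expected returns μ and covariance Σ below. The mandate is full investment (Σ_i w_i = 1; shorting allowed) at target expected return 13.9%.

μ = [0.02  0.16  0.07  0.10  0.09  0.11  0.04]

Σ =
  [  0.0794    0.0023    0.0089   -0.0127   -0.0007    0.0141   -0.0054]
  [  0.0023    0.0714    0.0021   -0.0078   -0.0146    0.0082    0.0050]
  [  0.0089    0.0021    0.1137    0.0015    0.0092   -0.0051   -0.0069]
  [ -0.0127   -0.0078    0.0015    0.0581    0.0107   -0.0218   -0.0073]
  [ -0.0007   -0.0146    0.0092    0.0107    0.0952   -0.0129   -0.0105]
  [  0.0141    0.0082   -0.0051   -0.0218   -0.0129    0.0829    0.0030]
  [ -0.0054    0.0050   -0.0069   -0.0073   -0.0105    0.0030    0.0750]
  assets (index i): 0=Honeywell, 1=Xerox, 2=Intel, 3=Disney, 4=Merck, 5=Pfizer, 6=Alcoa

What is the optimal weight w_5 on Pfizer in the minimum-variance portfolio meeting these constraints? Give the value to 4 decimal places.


p=Σ⁻¹μ = [0.2689  2.5015  0.5418  2.6907  1.3296  1.9524  0.8057]
q=Σ⁻¹𝟙 = [14.0554  15.9216  7.8130  28.5814  13.4393  17.5350  17.9647]
a=μᵀp=1.079268  b=𝟙ᵀp=10.090602  c=𝟙ᵀq=115.310557  D=ac−b²=22.630798
λ₁=(c·0.139−b)/D = (115.310557·0.139−10.090602)/22.630798 = 0.262367
λ₂=(a−b·0.139)/D = (1.079268−10.090602·0.139)/22.630798 = -0.014287
w* = 0.262367·p + -0.014287·q:
  w_0 = 0.262367·0.2689 + -0.014287·14.0554 = -0.1303  (Honeywell)
  w_1 = 0.262367·2.5015 + -0.014287·15.9216 = 0.4288  (Xerox)
  w_2 = 0.262367·0.5418 + -0.014287·7.8130 = 0.0305  (Intel)
  w_3 = 0.262367·2.6907 + -0.014287·28.5814 = 0.2976  (Disney)
  w_4 = 0.262367·1.3296 + -0.014287·13.4393 = 0.1568  (Merck)
  w_5 = 0.262367·1.9524 + -0.014287·17.5350 = 0.2617  (Pfizer)
  w_6 = 0.262367·0.8057 + -0.014287·17.9647 = -0.0453  (Alcoa)
Σw_i=1.0000  μᵀw=0.1390
σ²=wᵀΣw=λ₁·μ_p+λ₂ = 0.262367·0.139 + -0.014287 = 0.022182 ≈ 0.0222

0.2617


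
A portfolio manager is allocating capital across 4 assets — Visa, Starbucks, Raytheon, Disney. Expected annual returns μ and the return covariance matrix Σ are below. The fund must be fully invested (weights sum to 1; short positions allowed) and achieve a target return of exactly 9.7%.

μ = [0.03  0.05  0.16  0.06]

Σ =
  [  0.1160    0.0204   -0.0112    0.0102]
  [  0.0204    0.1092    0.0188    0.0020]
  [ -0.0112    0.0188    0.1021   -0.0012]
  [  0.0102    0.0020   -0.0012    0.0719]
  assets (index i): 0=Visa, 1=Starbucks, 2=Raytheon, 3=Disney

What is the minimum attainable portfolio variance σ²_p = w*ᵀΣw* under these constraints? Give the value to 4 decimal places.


0.0313

x=Σ⁻¹μ = [0.3217  0.1088  1.5919  0.8124]
y=Σ⁻¹𝟙 = [7.3908  5.8758  9.6743  12.8577]
a=μᵀx=0.318540  b=𝟙ᵀx=2.834860  c=𝟙ᵀy=35.798610  D=ac−b²=3.366873
λ₁=(c·0.097−b)/D = (35.798610·0.097−2.834860)/3.366873 = 0.189376
λ₂=(a−b·0.097)/D = (0.318540−2.834860·0.097)/3.366873 = 0.012938
w* = 0.189376·x + 0.012938·y:
  w_0 = 0.189376·0.3217 + 0.012938·7.3908 = 0.1566  (Visa)
  w_1 = 0.189376·0.1088 + 0.012938·5.8758 = 0.0966  (Starbucks)
  w_2 = 0.189376·1.5919 + 0.012938·9.6743 = 0.4266  (Raytheon)
  w_3 = 0.189376·0.8124 + 0.012938·12.8577 = 0.3202  (Disney)
Σw_i=1.0000  μᵀw=0.0970
σ²=wᵀΣw=λ₁·μ_p+λ₂ = 0.189376·0.097 + 0.012938 = 0.031307 ≈ 0.0313


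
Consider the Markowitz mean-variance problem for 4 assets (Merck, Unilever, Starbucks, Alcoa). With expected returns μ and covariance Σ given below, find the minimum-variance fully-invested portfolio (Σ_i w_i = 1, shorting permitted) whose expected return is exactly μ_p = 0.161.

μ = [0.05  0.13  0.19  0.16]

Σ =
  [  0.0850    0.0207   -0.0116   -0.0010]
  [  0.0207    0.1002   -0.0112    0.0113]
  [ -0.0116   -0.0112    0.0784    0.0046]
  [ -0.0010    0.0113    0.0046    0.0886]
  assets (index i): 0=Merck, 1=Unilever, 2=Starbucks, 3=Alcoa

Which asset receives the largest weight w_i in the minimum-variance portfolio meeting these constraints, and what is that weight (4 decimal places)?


p=Σ⁻¹μ = [0.6500  1.2847  2.6144  1.5136]
q=Σ⁻¹𝟙 = [11.9649  8.1157  15.1214  9.6016]
a=μᵀp=0.938411  b=𝟙ᵀp=6.062606  c=𝟙ᵀq=44.803568  D=ac−b²=5.288960
λ₁=(c·0.161−b)/D = (44.803568·0.161−6.062606)/5.288960 = 0.217579
λ₂=(a−b·0.161)/D = (0.938411−6.062606·0.161)/5.288960 = -0.007122
w* = 0.217579·p + -0.007122·q:
  w_0 = 0.217579·0.6500 + -0.007122·11.9649 = 0.0562  (Merck)
  w_1 = 0.217579·1.2847 + -0.007122·8.1157 = 0.2217  (Unilever)
  w_2 = 0.217579·2.6144 + -0.007122·15.1214 = 0.4611  (Starbucks)
  w_3 = 0.217579·1.5136 + -0.007122·9.6016 = 0.2610  (Alcoa)
Σw_i=1.0000  μᵀw=0.1610
σ²=wᵀΣw=λ₁·μ_p+λ₂ = 0.217579·0.161 + -0.007122 = 0.027908 ≈ 0.0279

Starbucks (0.4611)


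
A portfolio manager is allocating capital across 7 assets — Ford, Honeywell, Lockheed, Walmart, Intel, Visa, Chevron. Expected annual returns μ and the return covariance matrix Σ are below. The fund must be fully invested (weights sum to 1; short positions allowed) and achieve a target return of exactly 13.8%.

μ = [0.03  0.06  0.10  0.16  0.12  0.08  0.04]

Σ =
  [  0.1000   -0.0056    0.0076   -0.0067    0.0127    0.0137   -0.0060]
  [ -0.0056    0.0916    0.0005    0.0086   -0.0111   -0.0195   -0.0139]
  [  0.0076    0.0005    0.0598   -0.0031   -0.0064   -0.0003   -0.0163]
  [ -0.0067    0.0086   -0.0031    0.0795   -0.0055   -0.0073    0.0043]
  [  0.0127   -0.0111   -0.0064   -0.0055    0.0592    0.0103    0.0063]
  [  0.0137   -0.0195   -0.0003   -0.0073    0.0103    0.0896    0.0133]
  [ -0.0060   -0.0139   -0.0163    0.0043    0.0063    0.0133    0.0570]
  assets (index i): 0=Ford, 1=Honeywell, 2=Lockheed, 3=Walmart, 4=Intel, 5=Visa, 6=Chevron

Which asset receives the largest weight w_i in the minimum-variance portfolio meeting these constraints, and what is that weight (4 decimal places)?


Walmart (0.3805)

p=Σ⁻¹μ = [-0.0420  1.0679  2.3127  2.1809  2.4295  0.8927  0.9778]
q=Σ⁻¹𝟙 = [7.8828  17.9710  24.9903  13.0457  18.2426  9.2429  24.7453]
a=μᵀp=1.045094  b=𝟙ᵀp=9.819439  c=𝟙ᵀq=116.120541  D=ac−b²=24.935474
λ₁=(c·0.138−b)/D = (116.120541·0.138−9.819439)/24.935474 = 0.248850
λ₂=(a−b·0.138)/D = (1.045094−9.819439·0.138)/24.935474 = -0.012432
w* = 0.248850·p + -0.012432·q:
  w_0 = 0.248850·-0.0420 + -0.012432·7.8828 = -0.1085  (Ford)
  w_1 = 0.248850·1.0679 + -0.012432·17.9710 = 0.0423  (Honeywell)
  w_2 = 0.248850·2.3127 + -0.012432·24.9903 = 0.2648  (Lockheed)
  w_3 = 0.248850·2.1809 + -0.012432·13.0457 = 0.3805  (Walmart)
  w_4 = 0.248850·2.4295 + -0.012432·18.2426 = 0.3778  (Intel)
  w_5 = 0.248850·0.8927 + -0.012432·9.2429 = 0.1072  (Visa)
  w_6 = 0.248850·0.9778 + -0.012432·24.7453 = -0.0643  (Chevron)
Σw_i=1.0000  μᵀw=0.1380
σ²=wᵀΣw=λ₁·μ_p+λ₂ = 0.248850·0.138 + -0.012432 = 0.021910 ≈ 0.0219


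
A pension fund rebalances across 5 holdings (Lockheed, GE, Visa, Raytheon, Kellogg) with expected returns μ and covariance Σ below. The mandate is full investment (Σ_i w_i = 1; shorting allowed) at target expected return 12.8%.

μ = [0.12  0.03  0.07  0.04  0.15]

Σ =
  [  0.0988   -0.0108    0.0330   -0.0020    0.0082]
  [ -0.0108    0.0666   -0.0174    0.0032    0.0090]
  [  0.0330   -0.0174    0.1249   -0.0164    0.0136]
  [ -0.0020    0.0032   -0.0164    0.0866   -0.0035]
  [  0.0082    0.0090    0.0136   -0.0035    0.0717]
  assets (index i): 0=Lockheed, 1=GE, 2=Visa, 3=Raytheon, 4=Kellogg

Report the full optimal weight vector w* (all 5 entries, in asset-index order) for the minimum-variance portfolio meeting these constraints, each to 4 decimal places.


0.2948  0.0092  0.0068  0.1046  0.5846

p=Σ⁻¹μ = [1.0403  0.3867  0.2083  0.5884  1.9137]
q=Σ⁻¹𝟙 = [8.4728  16.7093  8.7524  13.1817  9.8639]
a=μᵀp=0.461623  b=𝟙ᵀp=4.137538  c=𝟙ᵀq=56.980137  D=ac−b²=9.184124
λ₁=(c·0.128−b)/D = (56.980137·0.128−4.137538)/9.184124 = 0.343628
λ₂=(a−b·0.128)/D = (0.461623−4.137538·0.128)/9.184124 = -0.007402
w* = 0.343628·p + -0.007402·q:
  w_0 = 0.343628·1.0403 + -0.007402·8.4728 = 0.2948  (Lockheed)
  w_1 = 0.343628·0.3867 + -0.007402·16.7093 = 0.0092  (GE)
  w_2 = 0.343628·0.2083 + -0.007402·8.7524 = 0.0068  (Visa)
  w_3 = 0.343628·0.5884 + -0.007402·13.1817 = 0.1046  (Raytheon)
  w_4 = 0.343628·1.9137 + -0.007402·9.8639 = 0.5846  (Kellogg)
Σw_i=1.0000  μᵀw=0.1280
σ²=wᵀΣw=λ₁·μ_p+λ₂ = 0.343628·0.128 + -0.007402 = 0.036582 ≈ 0.0366


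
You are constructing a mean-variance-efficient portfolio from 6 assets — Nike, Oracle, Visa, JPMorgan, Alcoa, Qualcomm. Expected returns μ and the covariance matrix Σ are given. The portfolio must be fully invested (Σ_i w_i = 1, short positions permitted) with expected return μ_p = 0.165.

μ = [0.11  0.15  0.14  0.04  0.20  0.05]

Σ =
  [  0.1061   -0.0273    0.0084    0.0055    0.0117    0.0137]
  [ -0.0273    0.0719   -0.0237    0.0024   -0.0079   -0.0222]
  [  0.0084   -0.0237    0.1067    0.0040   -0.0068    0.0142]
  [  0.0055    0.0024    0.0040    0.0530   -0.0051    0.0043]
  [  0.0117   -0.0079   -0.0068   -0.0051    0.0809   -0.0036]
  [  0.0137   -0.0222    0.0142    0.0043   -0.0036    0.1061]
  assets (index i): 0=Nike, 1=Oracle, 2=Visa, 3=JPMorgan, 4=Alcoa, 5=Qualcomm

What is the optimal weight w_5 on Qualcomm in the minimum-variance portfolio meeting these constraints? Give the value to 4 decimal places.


u=Σ⁻¹μ = [1.4123  3.8998  2.1139  0.4777  2.8966  0.9009]
v=Σ⁻¹𝟙 = [11.3109  27.5154  13.4445  16.0218  16.0781  11.8187]
a=μᵀu=1.679743  b=𝟙ᵀu=11.701156  c=𝟙ᵀv=96.189290  D=ac−b²=24.656262
λ₁=(c·0.165−b)/D = (96.189290·0.165−11.701156)/24.656262 = 0.169129
λ₂=(a−b·0.165)/D = (1.679743−11.701156·0.165)/24.656262 = -0.010178
w* = 0.169129·u + -0.010178·v:
  w_0 = 0.169129·1.4123 + -0.010178·11.3109 = 0.1237  (Nike)
  w_1 = 0.169129·3.8998 + -0.010178·27.5154 = 0.3795  (Oracle)
  w_2 = 0.169129·2.1139 + -0.010178·13.4445 = 0.2207  (Visa)
  w_3 = 0.169129·0.4777 + -0.010178·16.0218 = -0.0823  (JPMorgan)
  w_4 = 0.169129·2.8966 + -0.010178·16.0781 = 0.3263  (Alcoa)
  w_5 = 0.169129·0.9009 + -0.010178·11.8187 = 0.0321  (Qualcomm)
Σw_i=1.0000  μᵀw=0.1650
σ²=wᵀΣw=λ₁·μ_p+λ₂ = 0.169129·0.165 + -0.010178 = 0.017728 ≈ 0.0177

0.0321


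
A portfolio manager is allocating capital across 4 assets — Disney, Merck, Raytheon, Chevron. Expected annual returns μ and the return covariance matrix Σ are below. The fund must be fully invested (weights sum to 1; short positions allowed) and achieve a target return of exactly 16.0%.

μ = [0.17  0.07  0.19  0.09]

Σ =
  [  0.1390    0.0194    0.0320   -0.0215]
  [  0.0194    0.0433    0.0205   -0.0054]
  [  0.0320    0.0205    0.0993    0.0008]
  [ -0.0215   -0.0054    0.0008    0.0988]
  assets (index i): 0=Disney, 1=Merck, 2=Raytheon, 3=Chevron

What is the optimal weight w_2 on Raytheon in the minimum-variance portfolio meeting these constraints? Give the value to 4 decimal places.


0.4701

u=Σ⁻¹μ = [0.9762  0.6313  1.4592  1.1461]
v=Σ⁻¹𝟙 = [5.3357  20.3256  4.0553  12.3607]
a=μᵀu=0.590552  b=𝟙ᵀu=4.212837  c=𝟙ᵀv=42.077340  D=ac−b²=7.100853
λ₁=(c·0.160−b)/D = (42.077340·0.160−4.212837)/7.100853 = 0.354822
λ₂=(a−b·0.160)/D = (0.590552−4.212837·0.160)/7.100853 = -0.011759
w* = 0.354822·u + -0.011759·v:
  w_0 = 0.354822·0.9762 + -0.011759·5.3357 = 0.2836  (Disney)
  w_1 = 0.354822·0.6313 + -0.011759·20.3256 = -0.0150  (Merck)
  w_2 = 0.354822·1.4592 + -0.011759·4.0553 = 0.4701  (Raytheon)
  w_3 = 0.354822·1.1461 + -0.011759·12.3607 = 0.2613  (Chevron)
Σw_i=1.0000  μᵀw=0.1600
σ²=wᵀΣw=λ₁·μ_p+λ₂ = 0.354822·0.160 + -0.011759 = 0.045012 ≈ 0.0450


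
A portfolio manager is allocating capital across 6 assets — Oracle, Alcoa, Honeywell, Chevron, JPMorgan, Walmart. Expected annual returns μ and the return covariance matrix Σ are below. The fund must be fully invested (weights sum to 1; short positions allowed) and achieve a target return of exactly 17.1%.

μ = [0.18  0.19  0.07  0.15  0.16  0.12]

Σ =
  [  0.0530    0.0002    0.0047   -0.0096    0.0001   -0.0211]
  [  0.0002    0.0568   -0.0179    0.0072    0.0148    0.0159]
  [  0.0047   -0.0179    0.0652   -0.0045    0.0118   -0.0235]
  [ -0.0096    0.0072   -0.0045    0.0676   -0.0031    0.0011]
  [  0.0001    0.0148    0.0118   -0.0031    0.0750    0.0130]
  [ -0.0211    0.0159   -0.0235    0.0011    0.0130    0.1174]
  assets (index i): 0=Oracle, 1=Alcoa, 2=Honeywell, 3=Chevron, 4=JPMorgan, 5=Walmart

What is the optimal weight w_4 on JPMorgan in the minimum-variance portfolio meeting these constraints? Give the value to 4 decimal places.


p=Σ⁻¹μ = [4.3563  2.9322  2.1803  2.6895  1.0213  1.7061]
q=Σ⁻¹𝟙 = [25.9133  17.5462  24.1933  18.1620  4.1791  15.0087]
a=μᵀp=2.265434  b=𝟙ᵀp=14.885692  c=𝟙ᵀq=105.002550  D=ac−b²=16.292543
λ₁=(c·0.171−b)/D = (105.002550·0.171−14.885692)/16.292543 = 0.188414
λ₂=(a−b·0.171)/D = (2.265434−14.885692·0.171)/16.292543 = -0.017187
w* = 0.188414·p + -0.017187·q:
  w_0 = 0.188414·4.3563 + -0.017187·25.9133 = 0.3754  (Oracle)
  w_1 = 0.188414·2.9322 + -0.017187·17.5462 = 0.2509  (Alcoa)
  w_2 = 0.188414·2.1803 + -0.017187·24.1933 = -0.0050  (Honeywell)
  w_3 = 0.188414·2.6895 + -0.017187·18.1620 = 0.1946  (Chevron)
  w_4 = 0.188414·1.0213 + -0.017187·4.1791 = 0.1206  (JPMorgan)
  w_5 = 0.188414·1.7061 + -0.017187·15.0087 = 0.0635  (Walmart)
Σw_i=1.0000  μᵀw=0.1710
σ²=wᵀΣw=λ₁·μ_p+λ₂ = 0.188414·0.171 + -0.017187 = 0.015032 ≈ 0.0150

0.1206


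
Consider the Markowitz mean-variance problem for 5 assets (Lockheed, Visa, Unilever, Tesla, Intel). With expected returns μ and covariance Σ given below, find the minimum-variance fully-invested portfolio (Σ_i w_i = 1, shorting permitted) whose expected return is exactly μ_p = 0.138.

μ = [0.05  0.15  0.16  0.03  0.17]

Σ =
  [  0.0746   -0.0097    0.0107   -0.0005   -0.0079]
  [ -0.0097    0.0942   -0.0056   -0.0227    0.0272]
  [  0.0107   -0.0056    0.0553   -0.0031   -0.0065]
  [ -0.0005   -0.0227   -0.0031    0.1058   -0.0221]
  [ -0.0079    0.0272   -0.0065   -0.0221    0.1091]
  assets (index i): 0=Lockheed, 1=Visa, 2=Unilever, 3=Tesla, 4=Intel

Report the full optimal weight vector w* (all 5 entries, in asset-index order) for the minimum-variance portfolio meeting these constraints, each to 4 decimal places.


0.0579  0.2045  0.4132  0.1202  0.2042

x=Σ⁻¹μ = [0.6022  1.6391  3.1905  1.0656  1.5991]
y=Σ⁻¹𝟙 = [13.7285  13.6728  18.9597  15.2993  10.9799]
a=μᵀx=1.090262  b=𝟙ᵀx=8.096464  c=𝟙ᵀy=72.640285  D=ac−b²=13.644240
λ₁=(c·0.138−b)/D = (72.640285·0.138−8.096464)/13.644240 = 0.141297
λ₂=(a−b·0.138)/D = (1.090262−8.096464·0.138)/13.644240 = -0.001982
w* = 0.141297·x + -0.001982·y:
  w_0 = 0.141297·0.6022 + -0.001982·13.7285 = 0.0579  (Lockheed)
  w_1 = 0.141297·1.6391 + -0.001982·13.6728 = 0.2045  (Visa)
  w_2 = 0.141297·3.1905 + -0.001982·18.9597 = 0.4132  (Unilever)
  w_3 = 0.141297·1.0656 + -0.001982·15.2993 = 0.1202  (Tesla)
  w_4 = 0.141297·1.5991 + -0.001982·10.9799 = 0.2042  (Intel)
Σw_i=1.0000  μᵀw=0.1380
σ²=wᵀΣw=λ₁·μ_p+λ₂ = 0.141297·0.138 + -0.001982 = 0.017517 ≈ 0.0175
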